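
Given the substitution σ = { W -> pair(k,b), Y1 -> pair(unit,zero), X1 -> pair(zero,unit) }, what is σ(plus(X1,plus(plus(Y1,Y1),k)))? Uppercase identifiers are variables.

plus(pair(zero,unit),plus(plus(pair(unit,zero),pair(unit,zero)),k))

Replace each occurrence of Y1 with pair(unit,zero).
Replace each occurrence of X1 with pair(zero,unit).
Result: plus(pair(zero,unit),plus(plus(pair(unit,zero),pair(unit,zero)),k)).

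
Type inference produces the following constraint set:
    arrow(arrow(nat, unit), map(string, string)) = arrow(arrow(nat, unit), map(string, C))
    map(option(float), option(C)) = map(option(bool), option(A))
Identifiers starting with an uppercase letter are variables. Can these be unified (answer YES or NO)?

Decompose arrow/2: arrow(nat, unit) = arrow(nat, unit),  map(string, string) = map(string, C).
Delete trivial equation arrow(nat, unit) = arrow(nat, unit).
Decompose map/2: string = string,  string = C.
Delete trivial equation string = string.
Bind C := string; substituting into the remaining equation gives: map(option(float), option(string)) = map(option(bool), option(A)).
Decompose map/2: option(float) = option(bool),  option(string) = option(A).
Decompose option/1: float = bool.
Clash: constants float and bool differ; no unifier exists.

NO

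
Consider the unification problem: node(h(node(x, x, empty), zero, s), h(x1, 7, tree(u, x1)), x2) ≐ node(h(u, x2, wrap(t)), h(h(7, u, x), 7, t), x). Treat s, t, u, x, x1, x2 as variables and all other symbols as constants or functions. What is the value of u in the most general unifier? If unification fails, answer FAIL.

Decompose node/3: h(node(x, x, empty), zero, s) ≐ h(u, x2, wrap(t)),  h(x1, 7, tree(u, x1)) ≐ h(h(7, u, x), 7, t),  x2 ≐ x.
Decompose h/3: node(x, x, empty) ≐ u,  zero ≐ x2,  s ≐ wrap(t).
Bind u := node(x, x, empty); substituting into the one remaining equation that mentions u gives: h(x1, 7, tree(node(x, x, empty), x1)) ≐ h(h(7, node(x, x, empty), x), 7, t).
Bind x2 := zero; substituting into the one remaining equation that mentions x2 gives: zero ≐ x.
Bind s := wrap(t); no other remaining equation mentions s.
Decompose h/3: x1 ≐ h(7, node(x, x, empty), x),  7 ≐ 7,  tree(node(x, x, empty), x1) ≐ t.
Bind x1 := h(7, node(x, x, empty), x); substituting into the one remaining equation that mentions x1 gives: tree(node(x, x, empty), h(7, node(x, x, empty), x)) ≐ t.
Delete trivial equation 7 ≐ 7.
Bind t := tree(node(x, x, empty), h(7, node(x, x, empty), x)); no other remaining equation mentions t. Substituting into the earlier binding gives s := wrap(tree(node(x, x, empty), h(7, node(x, x, empty), x))).
Bind x := zero. Substituting into the earlier bindings gives u := node(zero, zero, empty), s := wrap(tree(node(zero, zero, empty), h(7, node(zero, zero, empty), zero))), x1 := h(7, node(zero, zero, empty), zero), t := tree(node(zero, zero, empty), h(7, node(zero, zero, empty), zero)).
MGU = { u ↦ node(zero, zero, empty), x2 ↦ zero, s ↦ wrap(tree(node(zero, zero, empty), h(7, node(zero, zero, empty), zero))), x1 ↦ h(7, node(zero, zero, empty), zero), t ↦ tree(node(zero, zero, empty), h(7, node(zero, zero, empty), zero)), x ↦ zero }, so u ↦ node(zero, zero, empty).

node(zero, zero, empty)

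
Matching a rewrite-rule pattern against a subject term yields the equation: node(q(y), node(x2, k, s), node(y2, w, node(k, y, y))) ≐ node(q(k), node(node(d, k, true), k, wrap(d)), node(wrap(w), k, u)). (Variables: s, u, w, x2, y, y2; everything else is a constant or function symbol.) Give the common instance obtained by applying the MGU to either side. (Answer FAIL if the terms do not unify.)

node(q(k), node(node(d, k, true), k, wrap(d)), node(wrap(k), k, node(k, k, k)))

Decompose node/3: q(y) ≐ q(k),  node(x2, k, s) ≐ node(node(d, k, true), k, wrap(d)),  node(y2, w, node(k, y, y)) ≐ node(wrap(w), k, u).
Decompose q/1: y ≐ k.
Bind y := k; substituting into the one remaining equation that mentions y gives: node(y2, w, node(k, k, k)) ≐ node(wrap(w), k, u).
Decompose node/3: x2 ≐ node(d, k, true),  k ≐ k,  s ≐ wrap(d).
Bind x2 := node(d, k, true); no other remaining equation mentions x2.
Delete trivial equation k ≐ k.
Bind s := wrap(d); no other remaining equation mentions s.
Decompose node/3: y2 ≐ wrap(w),  w ≐ k,  node(k, k, k) ≐ u.
Bind y2 := wrap(w); no other remaining equation mentions y2.
Bind w := k; no other remaining equation mentions w. Substituting into the earlier binding gives y2 := wrap(k).
Bind u := node(k, k, k).
Applying the MGU to either side gives node(q(k), node(node(d, k, true), k, wrap(d)), node(wrap(k), k, node(k, k, k))).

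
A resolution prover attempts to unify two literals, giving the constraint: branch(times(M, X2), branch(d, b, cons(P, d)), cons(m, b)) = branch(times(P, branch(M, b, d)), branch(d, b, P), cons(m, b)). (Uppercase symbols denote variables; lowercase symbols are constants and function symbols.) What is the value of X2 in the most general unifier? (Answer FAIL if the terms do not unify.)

FAIL

Decompose branch/3: times(M, X2) = times(P, branch(M, b, d)),  branch(d, b, cons(P, d)) = branch(d, b, P),  cons(m, b) = cons(m, b).
Decompose times/2: M = P,  X2 = branch(M, b, d).
Bind M := P; substituting into the one remaining equation that mentions M gives: X2 = branch(P, b, d).
Bind X2 := branch(P, b, d); no other remaining equation mentions X2.
Decompose branch/3: d = d,  b = b,  cons(P, d) = P.
Delete trivial equation d = d.
Delete trivial equation b = b.
Occurs check fails: P occurs in cons(P, d); the equation P = cons(P, d) has no finite solution.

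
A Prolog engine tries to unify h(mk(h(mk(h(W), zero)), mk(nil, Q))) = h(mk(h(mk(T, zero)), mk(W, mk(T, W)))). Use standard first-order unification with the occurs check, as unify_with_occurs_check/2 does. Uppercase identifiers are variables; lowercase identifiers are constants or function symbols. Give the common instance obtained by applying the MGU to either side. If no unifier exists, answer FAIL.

Decompose h/1: mk(h(mk(h(W), zero)), mk(nil, Q)) = mk(h(mk(T, zero)), mk(W, mk(T, W))).
Decompose mk/2: h(mk(h(W), zero)) = h(mk(T, zero)),  mk(nil, Q) = mk(W, mk(T, W)).
Decompose h/1: mk(h(W), zero) = mk(T, zero).
Decompose mk/2: h(W) = T,  zero = zero.
Bind T := h(W); substituting into the one remaining equation that mentions T gives: mk(nil, Q) = mk(W, mk(h(W), W)).
Delete trivial equation zero = zero.
Decompose mk/2: nil = W,  Q = mk(h(W), W).
Bind W := nil; substituting into the remaining equation gives: Q = mk(h(nil), nil). Substituting into the earlier binding gives T := h(nil).
Bind Q := mk(h(nil), nil).
Applying the MGU to either side gives h(mk(h(mk(h(nil), zero)), mk(nil, mk(h(nil), nil)))).

h(mk(h(mk(h(nil), zero)), mk(nil, mk(h(nil), nil))))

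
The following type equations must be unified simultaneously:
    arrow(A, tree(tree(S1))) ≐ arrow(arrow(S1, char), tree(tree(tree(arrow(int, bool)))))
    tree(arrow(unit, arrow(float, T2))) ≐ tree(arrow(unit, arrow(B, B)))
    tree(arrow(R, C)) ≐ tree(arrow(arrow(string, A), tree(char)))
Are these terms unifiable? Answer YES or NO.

YES

Decompose arrow/2: A ≐ arrow(S1, char),  tree(tree(S1)) ≐ tree(tree(tree(arrow(int, bool)))).
Bind A := arrow(S1, char); substituting into the one remaining equation that mentions A gives: tree(arrow(R, C)) ≐ tree(arrow(arrow(string, arrow(S1, char)), tree(char))).
Decompose tree/1: tree(S1) ≐ tree(tree(arrow(int, bool))).
Decompose tree/1: S1 ≐ tree(arrow(int, bool)).
Bind S1 := tree(arrow(int, bool)); substituting into the one remaining equation that mentions S1 gives: tree(arrow(R, C)) ≐ tree(arrow(arrow(string, arrow(tree(arrow(int, bool)), char)), tree(char))). Substituting into the earlier binding gives A := arrow(tree(arrow(int, bool)), char).
Decompose tree/1: arrow(unit, arrow(float, T2)) ≐ arrow(unit, arrow(B, B)).
Decompose arrow/2: unit ≐ unit,  arrow(float, T2) ≐ arrow(B, B).
Delete trivial equation unit ≐ unit.
Decompose arrow/2: float ≐ B,  T2 ≐ B.
Bind B := float; substituting into the one remaining equation that mentions B gives: T2 ≐ float.
Bind T2 := float; no other remaining equation mentions T2.
Decompose tree/1: arrow(R, C) ≐ arrow(arrow(string, arrow(tree(arrow(int, bool)), char)), tree(char)).
Decompose arrow/2: R ≐ arrow(string, arrow(tree(arrow(int, bool)), char)),  C ≐ tree(char).
Bind R := arrow(string, arrow(tree(arrow(int, bool)), char)); no other remaining equation mentions R.
Bind C := tree(char).
No equations remain and no clash or occurs-check failure arose, so a unifier exists.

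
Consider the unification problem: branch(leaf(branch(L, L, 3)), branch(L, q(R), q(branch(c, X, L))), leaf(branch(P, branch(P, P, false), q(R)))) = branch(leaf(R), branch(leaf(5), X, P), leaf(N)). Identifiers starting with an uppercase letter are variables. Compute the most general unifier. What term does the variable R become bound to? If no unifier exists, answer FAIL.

branch(leaf(5), leaf(5), 3)

Decompose branch/3: leaf(branch(L, L, 3)) = leaf(R),  branch(L, q(R), q(branch(c, X, L))) = branch(leaf(5), X, P),  leaf(branch(P, branch(P, P, false), q(R))) = leaf(N).
Decompose leaf/1: branch(L, L, 3) = R.
Bind R := branch(L, L, 3); substituting into the remaining equations gives: branch(L, q(branch(L, L, 3)), q(branch(c, X, L))) = branch(leaf(5), X, P),  leaf(branch(P, branch(P, P, false), q(branch(L, L, 3)))) = leaf(N).
Decompose branch/3: L = leaf(5),  q(branch(L, L, 3)) = X,  q(branch(c, X, L)) = P.
Bind L := leaf(5); substituting into the remaining equations gives: q(branch(leaf(5), leaf(5), 3)) = X,  q(branch(c, X, leaf(5))) = P,  leaf(branch(P, branch(P, P, false), q(branch(leaf(5), leaf(5), 3)))) = leaf(N). Substituting into the earlier binding gives R := branch(leaf(5), leaf(5), 3).
Bind X := q(branch(leaf(5), leaf(5), 3)); substituting into the one remaining equation that mentions X gives: q(branch(c, q(branch(leaf(5), leaf(5), 3)), leaf(5))) = P.
Bind P := q(branch(c, q(branch(leaf(5), leaf(5), 3)), leaf(5))); substituting into the remaining equation gives: leaf(branch(q(branch(c, q(branch(leaf(5), leaf(5), 3)), leaf(5))), branch(q(branch(c, q(branch(leaf(5), leaf(5), 3)), leaf(5))), q(branch(c, q(branch(leaf(5), leaf(5), 3)), leaf(5))), false), q(branch(leaf(5), leaf(5), 3)))) = leaf(N).
Decompose leaf/1: branch(q(branch(c, q(branch(leaf(5), leaf(5), 3)), leaf(5))), branch(q(branch(c, q(branch(leaf(5), leaf(5), 3)), leaf(5))), q(branch(c, q(branch(leaf(5), leaf(5), 3)), leaf(5))), false), q(branch(leaf(5), leaf(5), 3))) = N.
Bind N := branch(q(branch(c, q(branch(leaf(5), leaf(5), 3)), leaf(5))), branch(q(branch(c, q(branch(leaf(5), leaf(5), 3)), leaf(5))), q(branch(c, q(branch(leaf(5), leaf(5), 3)), leaf(5))), false), q(branch(leaf(5), leaf(5), 3))).
MGU = { R := branch(leaf(5), leaf(5), 3), L := leaf(5), X := q(branch(leaf(5), leaf(5), 3)), P := q(branch(c, q(branch(leaf(5), leaf(5), 3)), leaf(5))), N := branch(q(branch(c, q(branch(leaf(5), leaf(5), 3)), leaf(5))), branch(q(branch(c, q(branch(leaf(5), leaf(5), 3)), leaf(5))), q(branch(c, q(branch(leaf(5), leaf(5), 3)), leaf(5))), false), q(branch(leaf(5), leaf(5), 3))) }, so R := branch(leaf(5), leaf(5), 3).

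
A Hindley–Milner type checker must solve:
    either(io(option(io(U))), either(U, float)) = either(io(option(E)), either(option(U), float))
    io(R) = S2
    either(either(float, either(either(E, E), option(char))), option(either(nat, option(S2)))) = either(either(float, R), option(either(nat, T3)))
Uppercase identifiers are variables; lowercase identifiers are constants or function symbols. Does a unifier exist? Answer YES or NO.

Decompose either/2: io(option(io(U))) = io(option(E)),  either(U, float) = either(option(U), float).
Decompose io/1: option(io(U)) = option(E).
Decompose option/1: io(U) = E.
Bind E := io(U); substituting into the one remaining equation that mentions E gives: either(either(float, either(either(io(U), io(U)), option(char))), option(either(nat, option(S2)))) = either(either(float, R), option(either(nat, T3))).
Decompose either/2: U = option(U),  float = float.
Occurs check fails: U occurs in option(U); the equation U = option(U) has no finite solution.

NO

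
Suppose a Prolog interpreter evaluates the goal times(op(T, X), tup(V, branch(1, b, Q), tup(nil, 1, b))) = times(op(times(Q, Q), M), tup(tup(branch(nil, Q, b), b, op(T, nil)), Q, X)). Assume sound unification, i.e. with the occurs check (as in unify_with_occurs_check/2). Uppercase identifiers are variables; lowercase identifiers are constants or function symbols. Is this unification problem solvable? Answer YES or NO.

Decompose times/2: op(T, X) = op(times(Q, Q), M),  tup(V, branch(1, b, Q), tup(nil, 1, b)) = tup(tup(branch(nil, Q, b), b, op(T, nil)), Q, X).
Decompose op/2: T = times(Q, Q),  X = M.
Bind T := times(Q, Q); substituting into the one remaining equation that mentions T gives: tup(V, branch(1, b, Q), tup(nil, 1, b)) = tup(tup(branch(nil, Q, b), b, op(times(Q, Q), nil)), Q, X).
Bind X := M; substituting into the remaining equation gives: tup(V, branch(1, b, Q), tup(nil, 1, b)) = tup(tup(branch(nil, Q, b), b, op(times(Q, Q), nil)), Q, M).
Decompose tup/3: V = tup(branch(nil, Q, b), b, op(times(Q, Q), nil)),  branch(1, b, Q) = Q,  tup(nil, 1, b) = M.
Bind V := tup(branch(nil, Q, b), b, op(times(Q, Q), nil)); no other remaining equation mentions V.
Occurs check fails: Q occurs in branch(1, b, Q); the equation Q = branch(1, b, Q) has no finite solution.

NO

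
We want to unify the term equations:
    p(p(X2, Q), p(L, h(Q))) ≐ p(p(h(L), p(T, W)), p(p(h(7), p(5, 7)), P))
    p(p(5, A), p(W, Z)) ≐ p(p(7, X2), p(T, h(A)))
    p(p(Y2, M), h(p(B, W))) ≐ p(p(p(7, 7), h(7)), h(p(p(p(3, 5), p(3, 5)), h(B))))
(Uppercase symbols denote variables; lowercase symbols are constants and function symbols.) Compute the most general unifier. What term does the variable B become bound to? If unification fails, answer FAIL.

FAIL

Decompose p/2: p(X2, Q) ≐ p(h(L), p(T, W)),  p(L, h(Q)) ≐ p(p(h(7), p(5, 7)), P).
Decompose p/2: X2 ≐ h(L),  Q ≐ p(T, W).
Bind X2 := h(L); substituting into the one remaining equation that mentions X2 gives: p(p(5, A), p(W, Z)) ≐ p(p(7, h(L)), p(T, h(A))).
Bind Q := p(T, W); substituting into the one remaining equation that mentions Q gives: p(L, h(p(T, W))) ≐ p(p(h(7), p(5, 7)), P).
Decompose p/2: L ≐ p(h(7), p(5, 7)),  h(p(T, W)) ≐ P.
Bind L := p(h(7), p(5, 7)); substituting into the one remaining equation that mentions L gives: p(p(5, A), p(W, Z)) ≐ p(p(7, h(p(h(7), p(5, 7)))), p(T, h(A))). Substituting into the earlier binding gives X2 := h(p(h(7), p(5, 7))).
Bind P := h(p(T, W)); no other remaining equation mentions P.
Decompose p/2: p(5, A) ≐ p(7, h(p(h(7), p(5, 7)))),  p(W, Z) ≐ p(T, h(A)).
Decompose p/2: 5 ≐ 7,  A ≐ h(p(h(7), p(5, 7))).
Clash: constants 5 and 7 differ; no unifier exists.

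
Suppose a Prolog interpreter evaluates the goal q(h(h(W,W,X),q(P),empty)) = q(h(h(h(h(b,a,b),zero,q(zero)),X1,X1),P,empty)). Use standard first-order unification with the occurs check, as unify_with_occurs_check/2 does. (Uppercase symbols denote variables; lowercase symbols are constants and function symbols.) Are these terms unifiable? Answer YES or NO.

NO

Decompose q/1: h(h(W,W,X),q(P),empty) = h(h(h(h(b,a,b),zero,q(zero)),X1,X1),P,empty).
Decompose h/3: h(W,W,X) = h(h(h(b,a,b),zero,q(zero)),X1,X1),  q(P) = P,  empty = empty.
Decompose h/3: W = h(h(b,a,b),zero,q(zero)),  W = X1,  X = X1.
Bind W := h(h(b,a,b),zero,q(zero)); substituting into the one remaining equation that mentions W gives: h(h(b,a,b),zero,q(zero)) = X1.
Bind X1 := h(h(b,a,b),zero,q(zero)); substituting into the one remaining equation that mentions X1 gives: X = h(h(b,a,b),zero,q(zero)).
Bind X := h(h(b,a,b),zero,q(zero)); no other remaining equation mentions X.
Occurs check fails: P occurs in q(P); the equation P = q(P) has no finite solution.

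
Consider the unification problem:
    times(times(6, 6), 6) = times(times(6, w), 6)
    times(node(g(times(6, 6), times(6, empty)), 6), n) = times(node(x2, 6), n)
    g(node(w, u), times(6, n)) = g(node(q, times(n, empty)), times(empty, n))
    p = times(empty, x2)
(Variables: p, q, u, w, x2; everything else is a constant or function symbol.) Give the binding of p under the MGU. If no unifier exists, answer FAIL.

FAIL

Decompose times/2: times(6, 6) = times(6, w),  6 = 6.
Decompose times/2: 6 = 6,  6 = w.
Delete trivial equation 6 = 6.
Bind w := 6; substituting into the one remaining equation that mentions w gives: g(node(6, u), times(6, n)) = g(node(q, times(n, empty)), times(empty, n)).
Delete trivial equation 6 = 6.
Decompose times/2: node(g(times(6, 6), times(6, empty)), 6) = node(x2, 6),  n = n.
Decompose node/2: g(times(6, 6), times(6, empty)) = x2,  6 = 6.
Bind x2 := g(times(6, 6), times(6, empty)); substituting into the one remaining equation that mentions x2 gives: p = times(empty, g(times(6, 6), times(6, empty))).
Delete trivial equation 6 = 6.
Delete trivial equation n = n.
Decompose g/2: node(6, u) = node(q, times(n, empty)),  times(6, n) = times(empty, n).
Decompose node/2: 6 = q,  u = times(n, empty).
Bind q := 6; no other remaining equation mentions q.
Bind u := times(n, empty); no other remaining equation mentions u.
Decompose times/2: 6 = empty,  n = n.
Clash: constants 6 and empty differ; no unifier exists.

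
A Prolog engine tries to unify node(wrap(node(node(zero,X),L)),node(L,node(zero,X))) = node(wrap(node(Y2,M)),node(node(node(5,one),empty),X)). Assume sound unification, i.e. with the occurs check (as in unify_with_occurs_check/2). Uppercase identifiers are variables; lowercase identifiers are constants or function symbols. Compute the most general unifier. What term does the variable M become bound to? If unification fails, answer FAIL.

Decompose node/2: wrap(node(node(zero,X),L)) = wrap(node(Y2,M)),  node(L,node(zero,X)) = node(node(node(5,one),empty),X).
Decompose wrap/1: node(node(zero,X),L) = node(Y2,M).
Decompose node/2: node(zero,X) = Y2,  L = M.
Bind Y2 := node(zero,X); no other remaining equation mentions Y2.
Bind L := M; substituting into the remaining equation gives: node(M,node(zero,X)) = node(node(node(5,one),empty),X).
Decompose node/2: M = node(node(5,one),empty),  node(zero,X) = X.
Bind M := node(node(5,one),empty); no other remaining equation mentions M. Substituting into the earlier binding gives L := node(node(5,one),empty).
Occurs check fails: X occurs in node(zero,X); the equation X = node(zero,X) has no finite solution.

FAIL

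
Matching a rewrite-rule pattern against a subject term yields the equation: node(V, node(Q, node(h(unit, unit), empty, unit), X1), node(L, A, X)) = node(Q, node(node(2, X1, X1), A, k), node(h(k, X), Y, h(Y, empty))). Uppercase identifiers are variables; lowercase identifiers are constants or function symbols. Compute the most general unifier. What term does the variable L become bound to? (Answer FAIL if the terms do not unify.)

Decompose node/3: V = Q,  node(Q, node(h(unit, unit), empty, unit), X1) = node(node(2, X1, X1), A, k),  node(L, A, X) = node(h(k, X), Y, h(Y, empty)).
Bind V := Q; no other remaining equation mentions V.
Decompose node/3: Q = node(2, X1, X1),  node(h(unit, unit), empty, unit) = A,  X1 = k.
Bind Q := node(2, X1, X1); no other remaining equation mentions Q. Substituting into the earlier binding gives V := node(2, X1, X1).
Bind A := node(h(unit, unit), empty, unit); substituting into the one remaining equation that mentions A gives: node(L, node(h(unit, unit), empty, unit), X) = node(h(k, X), Y, h(Y, empty)).
Bind X1 := k; no other remaining equation mentions X1. Substituting into the earlier bindings gives V := node(2, k, k), Q := node(2, k, k).
Decompose node/3: L = h(k, X),  node(h(unit, unit), empty, unit) = Y,  X = h(Y, empty).
Bind L := h(k, X); no other remaining equation mentions L.
Bind Y := node(h(unit, unit), empty, unit); substituting into the remaining equation gives: X = h(node(h(unit, unit), empty, unit), empty).
Bind X := h(node(h(unit, unit), empty, unit), empty). Substituting into the earlier binding gives L := h(k, h(node(h(unit, unit), empty, unit), empty)).
MGU = { V ↦ node(2, k, k), Q ↦ node(2, k, k), A ↦ node(h(unit, unit), empty, unit), X1 ↦ k, L ↦ h(k, h(node(h(unit, unit), empty, unit), empty)), Y ↦ node(h(unit, unit), empty, unit), X ↦ h(node(h(unit, unit), empty, unit), empty) }, so L ↦ h(k, h(node(h(unit, unit), empty, unit), empty)).

h(k, h(node(h(unit, unit), empty, unit), empty))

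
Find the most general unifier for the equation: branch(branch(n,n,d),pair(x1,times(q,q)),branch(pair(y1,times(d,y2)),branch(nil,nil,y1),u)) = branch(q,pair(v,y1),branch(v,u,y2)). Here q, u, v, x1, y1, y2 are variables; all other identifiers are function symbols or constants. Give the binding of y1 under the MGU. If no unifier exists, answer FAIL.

times(branch(n,n,d),branch(n,n,d))

Decompose branch/3: branch(n,n,d) = q,  pair(x1,times(q,q)) = pair(v,y1),  branch(pair(y1,times(d,y2)),branch(nil,nil,y1),u) = branch(v,u,y2).
Bind q := branch(n,n,d); substituting into the one remaining equation that mentions q gives: pair(x1,times(branch(n,n,d),branch(n,n,d))) = pair(v,y1).
Decompose pair/2: x1 = v,  times(branch(n,n,d),branch(n,n,d)) = y1.
Bind x1 := v; no other remaining equation mentions x1.
Bind y1 := times(branch(n,n,d),branch(n,n,d)); substituting into the remaining equation gives: branch(pair(times(branch(n,n,d),branch(n,n,d)),times(d,y2)),branch(nil,nil,times(branch(n,n,d),branch(n,n,d))),u) = branch(v,u,y2).
Decompose branch/3: pair(times(branch(n,n,d),branch(n,n,d)),times(d,y2)) = v,  branch(nil,nil,times(branch(n,n,d),branch(n,n,d))) = u,  u = y2.
Bind v := pair(times(branch(n,n,d),branch(n,n,d)),times(d,y2)); no other remaining equation mentions v. Substituting into the earlier binding gives x1 := pair(times(branch(n,n,d),branch(n,n,d)),times(d,y2)).
Bind u := branch(nil,nil,times(branch(n,n,d),branch(n,n,d))); substituting into the remaining equation gives: branch(nil,nil,times(branch(n,n,d),branch(n,n,d))) = y2.
Bind y2 := branch(nil,nil,times(branch(n,n,d),branch(n,n,d))). Substituting into the earlier bindings gives x1 := pair(times(branch(n,n,d),branch(n,n,d)),times(d,branch(nil,nil,times(branch(n,n,d),branch(n,n,d))))), v := pair(times(branch(n,n,d),branch(n,n,d)),times(d,branch(nil,nil,times(branch(n,n,d),branch(n,n,d))))).
MGU = { q -> branch(n,n,d), x1 -> pair(times(branch(n,n,d),branch(n,n,d)),times(d,branch(nil,nil,times(branch(n,n,d),branch(n,n,d))))), y1 -> times(branch(n,n,d),branch(n,n,d)), v -> pair(times(branch(n,n,d),branch(n,n,d)),times(d,branch(nil,nil,times(branch(n,n,d),branch(n,n,d))))), u -> branch(nil,nil,times(branch(n,n,d),branch(n,n,d))), y2 -> branch(nil,nil,times(branch(n,n,d),branch(n,n,d))) }, so y1 -> times(branch(n,n,d),branch(n,n,d)).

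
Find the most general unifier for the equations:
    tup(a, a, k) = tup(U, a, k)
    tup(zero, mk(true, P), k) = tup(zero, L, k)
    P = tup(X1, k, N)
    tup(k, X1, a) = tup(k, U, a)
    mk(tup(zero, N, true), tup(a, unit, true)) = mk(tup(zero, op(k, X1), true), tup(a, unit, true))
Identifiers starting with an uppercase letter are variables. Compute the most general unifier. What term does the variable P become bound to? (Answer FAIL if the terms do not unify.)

Decompose tup/3: a = U,  a = a,  k = k.
Bind U := a; substituting into the one remaining equation that mentions U gives: tup(k, X1, a) = tup(k, a, a).
Delete trivial equation a = a.
Delete trivial equation k = k.
Decompose tup/3: zero = zero,  mk(true, P) = L,  k = k.
Delete trivial equation zero = zero.
Bind L := mk(true, P); no other remaining equation mentions L.
Delete trivial equation k = k.
Bind P := tup(X1, k, N); no other remaining equation mentions P. Substituting into the earlier binding gives L := mk(true, tup(X1, k, N)).
Decompose tup/3: k = k,  X1 = a,  a = a.
Delete trivial equation k = k.
Bind X1 := a; substituting into the one remaining equation that mentions X1 gives: mk(tup(zero, N, true), tup(a, unit, true)) = mk(tup(zero, op(k, a), true), tup(a, unit, true)). Substituting into the earlier bindings gives L := mk(true, tup(a, k, N)), P := tup(a, k, N).
Delete trivial equation a = a.
Decompose mk/2: tup(zero, N, true) = tup(zero, op(k, a), true),  tup(a, unit, true) = tup(a, unit, true).
Decompose tup/3: zero = zero,  N = op(k, a),  true = true.
Delete trivial equation zero = zero.
Bind N := op(k, a); no other remaining equation mentions N. Substituting into the earlier bindings gives L := mk(true, tup(a, k, op(k, a))), P := tup(a, k, op(k, a)).
Delete trivial equation true = true.
Delete trivial equation tup(a, unit, true) = tup(a, unit, true).
MGU = { U -> a, L -> mk(true, tup(a, k, op(k, a))), P -> tup(a, k, op(k, a)), X1 -> a, N -> op(k, a) }, so P -> tup(a, k, op(k, a)).

tup(a, k, op(k, a))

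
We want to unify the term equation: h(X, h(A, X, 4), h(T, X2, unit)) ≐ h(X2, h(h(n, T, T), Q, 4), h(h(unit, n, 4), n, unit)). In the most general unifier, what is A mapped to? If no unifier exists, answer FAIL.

h(n, h(unit, n, 4), h(unit, n, 4))

Decompose h/3: X ≐ X2,  h(A, X, 4) ≐ h(h(n, T, T), Q, 4),  h(T, X2, unit) ≐ h(h(unit, n, 4), n, unit).
Bind X := X2; substituting into the one remaining equation that mentions X gives: h(A, X2, 4) ≐ h(h(n, T, T), Q, 4).
Decompose h/3: A ≐ h(n, T, T),  X2 ≐ Q,  4 ≐ 4.
Bind A := h(n, T, T); no other remaining equation mentions A.
Bind X2 := Q; substituting into the one remaining equation that mentions X2 gives: h(T, Q, unit) ≐ h(h(unit, n, 4), n, unit). Substituting into the earlier binding gives X := Q.
Delete trivial equation 4 ≐ 4.
Decompose h/3: T ≐ h(unit, n, 4),  Q ≐ n,  unit ≐ unit.
Bind T := h(unit, n, 4); no other remaining equation mentions T. Substituting into the earlier binding gives A := h(n, h(unit, n, 4), h(unit, n, 4)).
Bind Q := n; no other remaining equation mentions Q. Substituting into the earlier bindings gives X := n, X2 := n.
Delete trivial equation unit ≐ unit.
MGU = { X -> n, A -> h(n, h(unit, n, 4), h(unit, n, 4)), X2 -> n, T -> h(unit, n, 4), Q -> n }, so A -> h(n, h(unit, n, 4), h(unit, n, 4)).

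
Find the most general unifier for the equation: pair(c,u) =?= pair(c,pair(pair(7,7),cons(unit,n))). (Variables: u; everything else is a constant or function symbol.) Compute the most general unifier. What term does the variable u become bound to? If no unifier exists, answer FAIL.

pair(pair(7,7),cons(unit,n))

Decompose pair/2: c =?= c,  u =?= pair(pair(7,7),cons(unit,n)).
Delete trivial equation c =?= c.
Bind u := pair(pair(7,7),cons(unit,n)).
MGU = { u ↦ pair(pair(7,7),cons(unit,n)) }, so u ↦ pair(pair(7,7),cons(unit,n)).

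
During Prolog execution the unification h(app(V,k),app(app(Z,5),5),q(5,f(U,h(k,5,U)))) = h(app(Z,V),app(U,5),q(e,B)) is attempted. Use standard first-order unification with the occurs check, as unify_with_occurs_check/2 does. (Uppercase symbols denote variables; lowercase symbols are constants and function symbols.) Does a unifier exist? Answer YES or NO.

NO

Decompose h/3: app(V,k) = app(Z,V),  app(app(Z,5),5) = app(U,5),  q(5,f(U,h(k,5,U))) = q(e,B).
Decompose app/2: V = Z,  k = V.
Bind V := Z; substituting into the one remaining equation that mentions V gives: k = Z.
Bind Z := k; substituting into the one remaining equation that mentions Z gives: app(app(k,5),5) = app(U,5). Substituting into the earlier binding gives V := k.
Decompose app/2: app(k,5) = U,  5 = 5.
Bind U := app(k,5); substituting into the one remaining equation that mentions U gives: q(5,f(app(k,5),h(k,5,app(k,5)))) = q(e,B).
Delete trivial equation 5 = 5.
Decompose q/2: 5 = e,  f(app(k,5),h(k,5,app(k,5))) = B.
Clash: constants 5 and e differ; no unifier exists.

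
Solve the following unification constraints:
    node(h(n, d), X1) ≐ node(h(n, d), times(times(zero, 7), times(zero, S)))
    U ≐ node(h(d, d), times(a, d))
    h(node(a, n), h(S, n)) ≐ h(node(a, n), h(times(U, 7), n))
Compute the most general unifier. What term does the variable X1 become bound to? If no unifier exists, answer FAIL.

times(times(zero, 7), times(zero, times(node(h(d, d), times(a, d)), 7)))

Decompose node/2: h(n, d) ≐ h(n, d),  X1 ≐ times(times(zero, 7), times(zero, S)).
Delete trivial equation h(n, d) ≐ h(n, d).
Bind X1 := times(times(zero, 7), times(zero, S)); no other remaining equation mentions X1.
Bind U := node(h(d, d), times(a, d)); substituting into the remaining equation gives: h(node(a, n), h(S, n)) ≐ h(node(a, n), h(times(node(h(d, d), times(a, d)), 7), n)).
Decompose h/2: node(a, n) ≐ node(a, n),  h(S, n) ≐ h(times(node(h(d, d), times(a, d)), 7), n).
Delete trivial equation node(a, n) ≐ node(a, n).
Decompose h/2: S ≐ times(node(h(d, d), times(a, d)), 7),  n ≐ n.
Bind S := times(node(h(d, d), times(a, d)), 7); no other remaining equation mentions S. Substituting into the earlier binding gives X1 := times(times(zero, 7), times(zero, times(node(h(d, d), times(a, d)), 7))).
Delete trivial equation n ≐ n.
MGU = { X1 := times(times(zero, 7), times(zero, times(node(h(d, d), times(a, d)), 7))), U := node(h(d, d), times(a, d)), S := times(node(h(d, d), times(a, d)), 7) }, so X1 := times(times(zero, 7), times(zero, times(node(h(d, d), times(a, d)), 7))).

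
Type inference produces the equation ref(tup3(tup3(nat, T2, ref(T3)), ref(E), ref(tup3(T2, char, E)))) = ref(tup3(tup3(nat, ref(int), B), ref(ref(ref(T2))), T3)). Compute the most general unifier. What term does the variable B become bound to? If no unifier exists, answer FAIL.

Decompose ref/1: tup3(tup3(nat, T2, ref(T3)), ref(E), ref(tup3(T2, char, E))) = tup3(tup3(nat, ref(int), B), ref(ref(ref(T2))), T3).
Decompose tup3/3: tup3(nat, T2, ref(T3)) = tup3(nat, ref(int), B),  ref(E) = ref(ref(ref(T2))),  ref(tup3(T2, char, E)) = T3.
Decompose tup3/3: nat = nat,  T2 = ref(int),  ref(T3) = B.
Delete trivial equation nat = nat.
Bind T2 := ref(int); substituting into the 2 remaining equations that mention T2 gives: ref(E) = ref(ref(ref(ref(int)))),  ref(tup3(ref(int), char, E)) = T3.
Bind B := ref(T3); no other remaining equation mentions B.
Decompose ref/1: E = ref(ref(ref(int))).
Bind E := ref(ref(ref(int))); substituting into the remaining equation gives: ref(tup3(ref(int), char, ref(ref(ref(int))))) = T3.
Bind T3 := ref(tup3(ref(int), char, ref(ref(ref(int))))). Substituting into the earlier binding gives B := ref(ref(tup3(ref(int), char, ref(ref(ref(int)))))).
MGU = { T2 -> ref(int), B -> ref(ref(tup3(ref(int), char, ref(ref(ref(int)))))), E -> ref(ref(ref(int))), T3 -> ref(tup3(ref(int), char, ref(ref(ref(int))))) }, so B -> ref(ref(tup3(ref(int), char, ref(ref(ref(int)))))).

ref(ref(tup3(ref(int), char, ref(ref(ref(int))))))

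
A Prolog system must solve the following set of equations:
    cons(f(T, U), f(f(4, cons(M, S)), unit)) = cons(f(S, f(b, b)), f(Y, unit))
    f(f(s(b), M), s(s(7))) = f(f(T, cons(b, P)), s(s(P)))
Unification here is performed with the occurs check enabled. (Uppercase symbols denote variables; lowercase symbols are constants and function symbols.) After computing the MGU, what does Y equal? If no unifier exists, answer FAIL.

f(4, cons(cons(b, 7), s(b)))

Decompose cons/2: f(T, U) = f(S, f(b, b)),  f(f(4, cons(M, S)), unit) = f(Y, unit).
Decompose f/2: T = S,  U = f(b, b).
Bind T := S; substituting into the one remaining equation that mentions T gives: f(f(s(b), M), s(s(7))) = f(f(S, cons(b, P)), s(s(P))).
Bind U := f(b, b); no other remaining equation mentions U.
Decompose f/2: f(4, cons(M, S)) = Y,  unit = unit.
Bind Y := f(4, cons(M, S)); no other remaining equation mentions Y.
Delete trivial equation unit = unit.
Decompose f/2: f(s(b), M) = f(S, cons(b, P)),  s(s(7)) = s(s(P)).
Decompose f/2: s(b) = S,  M = cons(b, P).
Bind S := s(b); no other remaining equation mentions S. Substituting into the earlier bindings gives T := s(b), Y := f(4, cons(M, s(b))).
Bind M := cons(b, P); no other remaining equation mentions M. Substituting into the earlier binding gives Y := f(4, cons(cons(b, P), s(b))).
Decompose s/1: s(7) = s(P).
Decompose s/1: 7 = P.
Bind P := 7. Substituting into the earlier bindings gives Y := f(4, cons(cons(b, 7), s(b))), M := cons(b, 7).
MGU = { T ↦ s(b), U ↦ f(b, b), Y ↦ f(4, cons(cons(b, 7), s(b))), S ↦ s(b), M ↦ cons(b, 7), P ↦ 7 }, so Y ↦ f(4, cons(cons(b, 7), s(b))).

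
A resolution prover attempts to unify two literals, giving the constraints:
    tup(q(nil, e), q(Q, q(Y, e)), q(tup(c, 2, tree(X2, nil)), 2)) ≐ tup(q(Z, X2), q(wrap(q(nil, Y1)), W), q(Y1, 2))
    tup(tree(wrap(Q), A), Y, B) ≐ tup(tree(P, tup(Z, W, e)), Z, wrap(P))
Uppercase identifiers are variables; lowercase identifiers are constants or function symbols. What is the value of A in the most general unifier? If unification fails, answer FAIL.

tup(nil, q(nil, e), e)

Decompose tup/3: q(nil, e) ≐ q(Z, X2),  q(Q, q(Y, e)) ≐ q(wrap(q(nil, Y1)), W),  q(tup(c, 2, tree(X2, nil)), 2) ≐ q(Y1, 2).
Decompose q/2: nil ≐ Z,  e ≐ X2.
Bind Z := nil; substituting into the one remaining equation that mentions Z gives: tup(tree(wrap(Q), A), Y, B) ≐ tup(tree(P, tup(nil, W, e)), nil, wrap(P)).
Bind X2 := e; substituting into the one remaining equation that mentions X2 gives: q(tup(c, 2, tree(e, nil)), 2) ≐ q(Y1, 2).
Decompose q/2: Q ≐ wrap(q(nil, Y1)),  q(Y, e) ≐ W.
Bind Q := wrap(q(nil, Y1)); substituting into the one remaining equation that mentions Q gives: tup(tree(wrap(wrap(q(nil, Y1))), A), Y, B) ≐ tup(tree(P, tup(nil, W, e)), nil, wrap(P)).
Bind W := q(Y, e); substituting into the one remaining equation that mentions W gives: tup(tree(wrap(wrap(q(nil, Y1))), A), Y, B) ≐ tup(tree(P, tup(nil, q(Y, e), e)), nil, wrap(P)).
Decompose q/2: tup(c, 2, tree(e, nil)) ≐ Y1,  2 ≐ 2.
Bind Y1 := tup(c, 2, tree(e, nil)); substituting into the one remaining equation that mentions Y1 gives: tup(tree(wrap(wrap(q(nil, tup(c, 2, tree(e, nil))))), A), Y, B) ≐ tup(tree(P, tup(nil, q(Y, e), e)), nil, wrap(P)). Substituting into the earlier binding gives Q := wrap(q(nil, tup(c, 2, tree(e, nil)))).
Delete trivial equation 2 ≐ 2.
Decompose tup/3: tree(wrap(wrap(q(nil, tup(c, 2, tree(e, nil))))), A) ≐ tree(P, tup(nil, q(Y, e), e)),  Y ≐ nil,  B ≐ wrap(P).
Decompose tree/2: wrap(wrap(q(nil, tup(c, 2, tree(e, nil))))) ≐ P,  A ≐ tup(nil, q(Y, e), e).
Bind P := wrap(wrap(q(nil, tup(c, 2, tree(e, nil))))); substituting into the one remaining equation that mentions P gives: B ≐ wrap(wrap(wrap(q(nil, tup(c, 2, tree(e, nil)))))).
Bind A := tup(nil, q(Y, e), e); no other remaining equation mentions A.
Bind Y := nil; no other remaining equation mentions Y. Substituting into the earlier bindings gives W := q(nil, e), A := tup(nil, q(nil, e), e).
Bind B := wrap(wrap(wrap(q(nil, tup(c, 2, tree(e, nil)))))).
MGU = { Z -> nil, X2 -> e, Q -> wrap(q(nil, tup(c, 2, tree(e, nil)))), W -> q(nil, e), Y1 -> tup(c, 2, tree(e, nil)), P -> wrap(wrap(q(nil, tup(c, 2, tree(e, nil))))), A -> tup(nil, q(nil, e), e), Y -> nil, B -> wrap(wrap(wrap(q(nil, tup(c, 2, tree(e, nil)))))) }, so A -> tup(nil, q(nil, e), e).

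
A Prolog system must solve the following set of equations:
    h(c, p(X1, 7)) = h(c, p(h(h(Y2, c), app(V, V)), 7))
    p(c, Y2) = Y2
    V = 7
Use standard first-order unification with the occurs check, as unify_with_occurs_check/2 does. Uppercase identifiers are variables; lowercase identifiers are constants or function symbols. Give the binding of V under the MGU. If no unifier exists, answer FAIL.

Decompose h/2: c = c,  p(X1, 7) = p(h(h(Y2, c), app(V, V)), 7).
Delete trivial equation c = c.
Decompose p/2: X1 = h(h(Y2, c), app(V, V)),  7 = 7.
Bind X1 := h(h(Y2, c), app(V, V)); no other remaining equation mentions X1.
Delete trivial equation 7 = 7.
Occurs check fails: Y2 occurs in p(c, Y2); the equation Y2 = p(c, Y2) has no finite solution.

FAIL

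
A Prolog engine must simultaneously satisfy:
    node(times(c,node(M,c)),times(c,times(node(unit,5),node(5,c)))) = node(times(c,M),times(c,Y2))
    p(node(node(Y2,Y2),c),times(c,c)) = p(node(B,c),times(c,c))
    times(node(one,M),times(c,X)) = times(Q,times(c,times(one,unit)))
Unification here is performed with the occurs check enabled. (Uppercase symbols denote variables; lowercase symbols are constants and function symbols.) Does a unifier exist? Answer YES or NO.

Decompose node/2: times(c,node(M,c)) = times(c,M),  times(c,times(node(unit,5),node(5,c))) = times(c,Y2).
Decompose times/2: c = c,  node(M,c) = M.
Delete trivial equation c = c.
Occurs check fails: M occurs in node(M,c); the equation M = node(M,c) has no finite solution.

NO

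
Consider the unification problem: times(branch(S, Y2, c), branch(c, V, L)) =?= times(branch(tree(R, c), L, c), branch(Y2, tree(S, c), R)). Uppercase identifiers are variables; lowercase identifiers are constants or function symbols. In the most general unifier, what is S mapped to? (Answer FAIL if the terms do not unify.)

tree(c, c)

Decompose times/2: branch(S, Y2, c) =?= branch(tree(R, c), L, c),  branch(c, V, L) =?= branch(Y2, tree(S, c), R).
Decompose branch/3: S =?= tree(R, c),  Y2 =?= L,  c =?= c.
Bind S := tree(R, c); substituting into the one remaining equation that mentions S gives: branch(c, V, L) =?= branch(Y2, tree(tree(R, c), c), R).
Bind Y2 := L; substituting into the one remaining equation that mentions Y2 gives: branch(c, V, L) =?= branch(L, tree(tree(R, c), c), R).
Delete trivial equation c =?= c.
Decompose branch/3: c =?= L,  V =?= tree(tree(R, c), c),  L =?= R.
Bind L := c; substituting into the one remaining equation that mentions L gives: c =?= R. Substituting into the earlier binding gives Y2 := c.
Bind V := tree(tree(R, c), c); no other remaining equation mentions V.
Bind R := c. Substituting into the earlier bindings gives S := tree(c, c), V := tree(tree(c, c), c).
MGU = { S -> tree(c, c), Y2 -> c, L -> c, V -> tree(tree(c, c), c), R -> c }, so S -> tree(c, c).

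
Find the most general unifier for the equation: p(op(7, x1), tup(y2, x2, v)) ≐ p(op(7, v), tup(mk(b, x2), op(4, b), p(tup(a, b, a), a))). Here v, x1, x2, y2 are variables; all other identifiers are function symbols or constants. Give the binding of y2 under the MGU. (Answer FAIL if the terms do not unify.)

Decompose p/2: op(7, x1) ≐ op(7, v),  tup(y2, x2, v) ≐ tup(mk(b, x2), op(4, b), p(tup(a, b, a), a)).
Decompose op/2: 7 ≐ 7,  x1 ≐ v.
Delete trivial equation 7 ≐ 7.
Bind x1 := v; no other remaining equation mentions x1.
Decompose tup/3: y2 ≐ mk(b, x2),  x2 ≐ op(4, b),  v ≐ p(tup(a, b, a), a).
Bind y2 := mk(b, x2); no other remaining equation mentions y2.
Bind x2 := op(4, b); no other remaining equation mentions x2. Substituting into the earlier binding gives y2 := mk(b, op(4, b)).
Bind v := p(tup(a, b, a), a). Substituting into the earlier binding gives x1 := p(tup(a, b, a), a).
MGU = { x1 -> p(tup(a, b, a), a), y2 -> mk(b, op(4, b)), x2 -> op(4, b), v -> p(tup(a, b, a), a) }, so y2 -> mk(b, op(4, b)).

mk(b, op(4, b))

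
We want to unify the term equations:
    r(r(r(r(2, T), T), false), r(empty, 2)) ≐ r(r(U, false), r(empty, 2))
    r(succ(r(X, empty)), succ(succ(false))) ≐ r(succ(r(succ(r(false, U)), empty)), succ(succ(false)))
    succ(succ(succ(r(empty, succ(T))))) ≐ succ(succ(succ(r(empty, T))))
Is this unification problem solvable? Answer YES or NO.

NO

Decompose r/2: r(r(r(2, T), T), false) ≐ r(U, false),  r(empty, 2) ≐ r(empty, 2).
Decompose r/2: r(r(2, T), T) ≐ U,  false ≐ false.
Bind U := r(r(2, T), T); substituting into the one remaining equation that mentions U gives: r(succ(r(X, empty)), succ(succ(false))) ≐ r(succ(r(succ(r(false, r(r(2, T), T))), empty)), succ(succ(false))).
Delete trivial equation false ≐ false.
Delete trivial equation r(empty, 2) ≐ r(empty, 2).
Decompose r/2: succ(r(X, empty)) ≐ succ(r(succ(r(false, r(r(2, T), T))), empty)),  succ(succ(false)) ≐ succ(succ(false)).
Decompose succ/1: r(X, empty) ≐ r(succ(r(false, r(r(2, T), T))), empty).
Decompose r/2: X ≐ succ(r(false, r(r(2, T), T))),  empty ≐ empty.
Bind X := succ(r(false, r(r(2, T), T))); no other remaining equation mentions X.
Delete trivial equation empty ≐ empty.
Delete trivial equation succ(succ(false)) ≐ succ(succ(false)).
Decompose succ/1: succ(succ(r(empty, succ(T)))) ≐ succ(succ(r(empty, T))).
Decompose succ/1: succ(r(empty, succ(T))) ≐ succ(r(empty, T)).
Decompose succ/1: r(empty, succ(T)) ≐ r(empty, T).
Decompose r/2: empty ≐ empty,  succ(T) ≐ T.
Delete trivial equation empty ≐ empty.
Occurs check fails: T occurs in succ(T); the equation T ≐ succ(T) has no finite solution.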